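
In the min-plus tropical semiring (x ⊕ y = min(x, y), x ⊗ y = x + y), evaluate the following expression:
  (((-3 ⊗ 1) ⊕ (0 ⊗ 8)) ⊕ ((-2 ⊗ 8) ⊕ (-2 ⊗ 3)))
(((-3 ⊗ 1) ⊕ (0 ⊗ 8)) ⊕ ((-2 ⊗ 8) ⊕ (-2 ⊗ 3))) = -2

Expand innermost to outermost. Recall ⊕ takes the minimum of its arguments and ⊗ takes their sum. Working out the expression (((-3 ⊗ 1) ⊕ (0 ⊗ 8)) ⊕ ((-2 ⊗ 8) ⊕ (-2 ⊗ 3))) gives -2.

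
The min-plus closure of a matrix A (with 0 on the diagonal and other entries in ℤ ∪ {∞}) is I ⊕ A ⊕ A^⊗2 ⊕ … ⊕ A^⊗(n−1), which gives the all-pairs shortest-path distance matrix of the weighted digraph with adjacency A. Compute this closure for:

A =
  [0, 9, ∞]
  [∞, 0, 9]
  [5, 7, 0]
Closure =
  [0, 9, 18]
  [14, 0, 9]
  [5, 7, 0]

This is the Floyd-Warshall all-pairs shortest-path computation. For each intermediate vertex k = 0, 1, …, 2, update dist[i][j] ← min(dist[i][j], dist[i][k] + dist[k][j]). The final matrix gives, for each (i, j), the minimum total weight of any directed path from i to j (possibly empty when i = j).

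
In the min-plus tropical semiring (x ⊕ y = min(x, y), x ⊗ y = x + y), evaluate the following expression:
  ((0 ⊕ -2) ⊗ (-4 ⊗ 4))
((0 ⊕ -2) ⊗ (-4 ⊗ 4)) = -2

Expand innermost to outermost. Recall ⊕ takes the minimum of its arguments and ⊗ takes their sum. Working out the expression ((0 ⊕ -2) ⊗ (-4 ⊗ 4)) gives -2.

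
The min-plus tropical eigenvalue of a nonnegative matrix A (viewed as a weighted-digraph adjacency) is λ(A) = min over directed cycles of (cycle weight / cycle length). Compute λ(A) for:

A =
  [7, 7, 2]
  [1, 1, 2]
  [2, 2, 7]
λ(A) = 1

Enumerate directed cycles and compute their means (weight / length). Sample:
  cycle 0 → 0: weight = 7, length = 1, mean = 7/1 ≈ 7.000
  cycle 1 → 1: weight = 1, length = 1, mean = 1/1 ≈ 1.000
  cycle 2 → 2: weight = 7, length = 1, mean = 7/1 ≈ 7.000
  cycle 0 → 1 → 0: weight = 8, length = 2, mean = 8/2 ≈ 4.000
  cycle 0 → 2 → 0: weight = 4, length = 2, mean = 4/2 ≈ 2.000
  cycle 1 → 0 → 1: weight = 8, length = 2, mean = 8/2 ≈ 4.000
Minimum mean = 1.000, attained e.g. along the cycle 1 → 1 with weight 1 and length 1. So λ(A) = 1/1 = 1.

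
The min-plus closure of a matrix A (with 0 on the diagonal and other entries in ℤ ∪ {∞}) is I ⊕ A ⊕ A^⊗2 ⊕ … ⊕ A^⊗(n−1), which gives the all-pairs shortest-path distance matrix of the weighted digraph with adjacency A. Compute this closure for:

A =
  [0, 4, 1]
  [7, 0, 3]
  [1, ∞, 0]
Closure =
  [0, 4, 1]
  [4, 0, 3]
  [1, 5, 0]

This is the Floyd-Warshall all-pairs shortest-path computation. For each intermediate vertex k = 0, 1, …, 2, update dist[i][j] ← min(dist[i][j], dist[i][k] + dist[k][j]). The final matrix gives, for each (i, j), the minimum total weight of any directed path from i to j (possibly empty when i = j).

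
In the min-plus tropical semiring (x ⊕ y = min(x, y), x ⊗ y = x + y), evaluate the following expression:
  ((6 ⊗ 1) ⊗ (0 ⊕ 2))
((6 ⊗ 1) ⊗ (0 ⊕ 2)) = 7

Expand innermost to outermost. Recall ⊕ takes the minimum of its arguments and ⊗ takes their sum. Working out the expression ((6 ⊗ 1) ⊗ (0 ⊕ 2)) gives 7.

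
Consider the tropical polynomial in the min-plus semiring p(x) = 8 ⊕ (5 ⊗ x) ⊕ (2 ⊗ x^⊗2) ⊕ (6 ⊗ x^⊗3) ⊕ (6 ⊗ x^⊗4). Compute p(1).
p(1) = 4

A tropical monomial a ⊗ x^⊗i evaluates to a + i · x. Evaluating each term at x = 1:
  Term 0 contributes 8 + 0 · 1 = 8
  Term 1 contributes 5 + 1 · 1 = 6
  Term 2 contributes 2 + 2 · 1 = 4
  Term 3 contributes 6 + 3 · 1 = 9
  Term 4 contributes 6 + 4 · 1 = 10
p(1) = ⊕ of these = min[8, 6, 4, 9, 10] = 4.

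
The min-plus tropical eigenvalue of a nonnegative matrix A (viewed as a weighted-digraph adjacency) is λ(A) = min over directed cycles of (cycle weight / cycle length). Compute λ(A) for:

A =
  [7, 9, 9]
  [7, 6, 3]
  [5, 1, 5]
λ(A) = 2

Enumerate directed cycles and compute their means (weight / length). Sample:
  cycle 0 → 0: weight = 7, length = 1, mean = 7/1 ≈ 7.000
  cycle 1 → 1: weight = 6, length = 1, mean = 6/1 ≈ 6.000
  cycle 2 → 2: weight = 5, length = 1, mean = 5/1 ≈ 5.000
  cycle 0 → 1 → 0: weight = 16, length = 2, mean = 16/2 ≈ 8.000
  cycle 0 → 2 → 0: weight = 14, length = 2, mean = 14/2 ≈ 7.000
  cycle 1 → 0 → 1: weight = 16, length = 2, mean = 16/2 ≈ 8.000
Minimum mean = 2.000, attained e.g. along the cycle 1 → 2 → 1 with weight 4 and length 2. So λ(A) = 4/2 = 2.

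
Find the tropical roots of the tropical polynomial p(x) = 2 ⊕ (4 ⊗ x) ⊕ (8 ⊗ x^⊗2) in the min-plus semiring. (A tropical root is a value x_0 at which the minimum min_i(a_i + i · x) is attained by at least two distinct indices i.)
Roots: {-4, -2}

Each tropical root is a break point of the lower envelope of the lines y = a_i + i · x (there are 3 lines, with slopes 0, 1, ..., 2). Only the lines that attain the minimum somewhere contribute to roots; other lines are dominated. Here the surviving (envelope) indices are i = 2, i = 1, i = 0.
Intersections between consecutive envelope lines give the roots: for adjacent envelope indices i < j the intersection is x = (a_i − a_j) / (j − i). Reading off the sorted break points: {-4, -2}.
Verification: at each break x_0, at least two indices attain the minimum of min_i(a_i + i · x_0).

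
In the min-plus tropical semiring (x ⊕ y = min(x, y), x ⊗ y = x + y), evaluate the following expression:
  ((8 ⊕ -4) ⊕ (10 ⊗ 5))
((8 ⊕ -4) ⊕ (10 ⊗ 5)) = -4

Expand innermost to outermost. Recall ⊕ takes the minimum of its arguments and ⊗ takes their sum. Working out the expression ((8 ⊕ -4) ⊕ (10 ⊗ 5)) gives -4.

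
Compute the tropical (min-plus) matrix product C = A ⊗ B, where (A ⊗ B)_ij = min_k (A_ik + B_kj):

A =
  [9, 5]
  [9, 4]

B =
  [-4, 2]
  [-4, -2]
A ⊗ B =
  [1, 3]
  [0, 2]

Apply the min-plus product entry-by-entry:
  C[0][0] = min over k of (A[0][0] + B[0][0] = 9 + -4 = 5, A[0][1] + B[1][0] = 5 + -4 = 1) = 1 (attained at k = 1)
  C[0][1] = min over k of (A[0][0] + B[0][1] = 9 + 2 = 11, A[0][1] + B[1][1] = 5 + -2 = 3) = 3 (attained at k = 1)
  C[1][0] = min over k of (A[1][0] + B[0][0] = 9 + -4 = 5, A[1][1] + B[1][0] = 4 + -4 = 0) = 0 (attained at k = 1)
  C[1][1] = min over k of (A[1][0] + B[0][1] = 9 + 2 = 11, A[1][1] + B[1][1] = 4 + -2 = 2) = 2 (attained at k = 1)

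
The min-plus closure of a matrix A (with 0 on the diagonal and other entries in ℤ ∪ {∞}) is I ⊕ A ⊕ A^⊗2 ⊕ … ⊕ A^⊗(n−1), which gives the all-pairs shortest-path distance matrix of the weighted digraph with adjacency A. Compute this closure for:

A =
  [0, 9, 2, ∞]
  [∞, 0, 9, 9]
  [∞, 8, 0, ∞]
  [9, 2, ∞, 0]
Closure =
  [0, 9, 2, 18]
  [18, 0, 9, 9]
  [26, 8, 0, 17]
  [9, 2, 11, 0]

This is the Floyd-Warshall all-pairs shortest-path computation. For each intermediate vertex k = 0, 1, …, 3, update dist[i][j] ← min(dist[i][j], dist[i][k] + dist[k][j]). The final matrix gives, for each (i, j), the minimum total weight of any directed path from i to j (possibly empty when i = j).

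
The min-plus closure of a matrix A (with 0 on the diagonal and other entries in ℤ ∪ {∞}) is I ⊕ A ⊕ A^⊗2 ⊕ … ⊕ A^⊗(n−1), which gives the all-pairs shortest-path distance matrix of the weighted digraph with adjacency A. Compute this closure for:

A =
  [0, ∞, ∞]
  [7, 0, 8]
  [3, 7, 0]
Closure =
  [0, ∞, ∞]
  [7, 0, 8]
  [3, 7, 0]

This is the Floyd-Warshall all-pairs shortest-path computation. For each intermediate vertex k = 0, 1, …, 2, update dist[i][j] ← min(dist[i][j], dist[i][k] + dist[k][j]). The final matrix gives, for each (i, j), the minimum total weight of any directed path from i to j (possibly empty when i = j).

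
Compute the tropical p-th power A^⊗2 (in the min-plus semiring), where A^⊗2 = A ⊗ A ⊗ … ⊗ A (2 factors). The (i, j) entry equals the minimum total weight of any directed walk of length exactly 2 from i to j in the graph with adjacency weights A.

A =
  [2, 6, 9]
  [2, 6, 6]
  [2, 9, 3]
A^⊗2 =
  [4, 8, 11]
  [4, 8, 9]
  [4, 8, 6]

Each entry (A^⊗2)_ij equals the minimum over all length-2 walks i = v_0 → v_1 → … → v_2 = j of Σ_t A[v_t][v_{t+1}]. For example, for (i, j) = (0, 2) we minimise over 3 possible intermediate vertex sequences; the minimum is 11, attained along the walk 0 → 0 → 2.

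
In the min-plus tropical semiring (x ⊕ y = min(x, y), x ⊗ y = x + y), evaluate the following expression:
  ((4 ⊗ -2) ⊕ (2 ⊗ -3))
((4 ⊗ -2) ⊕ (2 ⊗ -3)) = -1

Expand innermost to outermost. Recall ⊕ takes the minimum of its arguments and ⊗ takes their sum. Working out the expression ((4 ⊗ -2) ⊕ (2 ⊗ -3)) gives -1.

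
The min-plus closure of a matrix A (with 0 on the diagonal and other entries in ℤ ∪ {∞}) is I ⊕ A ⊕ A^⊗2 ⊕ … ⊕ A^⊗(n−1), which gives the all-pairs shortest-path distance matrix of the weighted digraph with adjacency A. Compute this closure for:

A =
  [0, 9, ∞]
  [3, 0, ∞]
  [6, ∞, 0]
Closure =
  [0, 9, ∞]
  [3, 0, ∞]
  [6, 15, 0]

This is the Floyd-Warshall all-pairs shortest-path computation. For each intermediate vertex k = 0, 1, …, 2, update dist[i][j] ← min(dist[i][j], dist[i][k] + dist[k][j]). The final matrix gives, for each (i, j), the minimum total weight of any directed path from i to j (possibly empty when i = j).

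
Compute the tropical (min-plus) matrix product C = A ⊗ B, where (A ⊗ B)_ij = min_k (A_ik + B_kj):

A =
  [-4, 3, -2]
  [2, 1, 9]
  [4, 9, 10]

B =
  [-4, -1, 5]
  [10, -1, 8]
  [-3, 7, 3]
A ⊗ B =
  [-8, -5, 1]
  [-2, 0, 7]
  [0, 3, 9]

Apply the min-plus product entry-by-entry:
  C[0][0] = min over k of (A[0][0] + B[0][0] = -4 + -4 = -8, A[0][1] + B[1][0] = 3 + 10 = 13, A[0][2] + B[2][0] = -2 + -3 = -5) = -8 (attained at k = 0)
  C[0][1] = min over k of (A[0][0] + B[0][1] = -4 + -1 = -5, A[0][1] + B[1][1] = 3 + -1 = 2, A[0][2] + B[2][1] = -2 + 7 = 5) = -5 (attained at k = 0)
  C[0][2] = min over k of (A[0][0] + B[0][2] = -4 + 5 = 1, A[0][1] + B[1][2] = 3 + 8 = 11, A[0][2] + B[2][2] = -2 + 3 = 1) = 1 (attained at k = 0)
  C[1][0] = min over k of (A[1][0] + B[0][0] = 2 + -4 = -2, A[1][1] + B[1][0] = 1 + 10 = 11, A[1][2] + B[2][0] = 9 + -3 = 6) = -2 (attained at k = 0)
  C[1][1] = min over k of (A[1][0] + B[0][1] = 2 + -1 = 1, A[1][1] + B[1][1] = 1 + -1 = 0, A[1][2] + B[2][1] = 9 + 7 = 16) = 0 (attained at k = 1)
  C[1][2] = min over k of (A[1][0] + B[0][2] = 2 + 5 = 7, A[1][1] + B[1][2] = 1 + 8 = 9, A[1][2] + B[2][2] = 9 + 3 = 12) = 7 (attained at k = 0)
  C[2][0] = min over k of (A[2][0] + B[0][0] = 4 + -4 = 0, A[2][1] + B[1][0] = 9 + 10 = 19, A[2][2] + B[2][0] = 10 + -3 = 7) = 0 (attained at k = 0)
  C[2][1] = min over k of (A[2][0] + B[0][1] = 4 + -1 = 3, A[2][1] + B[1][1] = 9 + -1 = 8, A[2][2] + B[2][1] = 10 + 7 = 17) = 3 (attained at k = 0)
  C[2][2] = min over k of (A[2][0] + B[0][2] = 4 + 5 = 9, A[2][1] + B[1][2] = 9 + 8 = 17, A[2][2] + B[2][2] = 10 + 3 = 13) = 9 (attained at k = 0)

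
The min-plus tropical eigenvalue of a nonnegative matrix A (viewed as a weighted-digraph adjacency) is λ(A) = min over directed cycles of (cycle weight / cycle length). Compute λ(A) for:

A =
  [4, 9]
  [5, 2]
λ(A) = 2

Enumerate directed cycles and compute their means (weight / length). Sample:
  cycle 0 → 0: weight = 4, length = 1, mean = 4/1 ≈ 4.000
  cycle 1 → 1: weight = 2, length = 1, mean = 2/1 ≈ 2.000
  cycle 0 → 1 → 0: weight = 14, length = 2, mean = 14/2 ≈ 7.000
  cycle 1 → 0 → 1: weight = 14, length = 2, mean = 14/2 ≈ 7.000
Minimum mean = 2.000, attained e.g. along the cycle 1 → 1 with weight 2 and length 1. So λ(A) = 2/1 = 2.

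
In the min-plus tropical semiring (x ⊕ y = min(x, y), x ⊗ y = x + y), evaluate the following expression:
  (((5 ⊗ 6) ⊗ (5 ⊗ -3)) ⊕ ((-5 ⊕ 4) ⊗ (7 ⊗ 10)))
(((5 ⊗ 6) ⊗ (5 ⊗ -3)) ⊕ ((-5 ⊕ 4) ⊗ (7 ⊗ 10))) = 12

Expand innermost to outermost. Recall ⊕ takes the minimum of its arguments and ⊗ takes their sum. Working out the expression (((5 ⊗ 6) ⊗ (5 ⊗ -3)) ⊕ ((-5 ⊕ 4) ⊗ (7 ⊗ 10))) gives 12.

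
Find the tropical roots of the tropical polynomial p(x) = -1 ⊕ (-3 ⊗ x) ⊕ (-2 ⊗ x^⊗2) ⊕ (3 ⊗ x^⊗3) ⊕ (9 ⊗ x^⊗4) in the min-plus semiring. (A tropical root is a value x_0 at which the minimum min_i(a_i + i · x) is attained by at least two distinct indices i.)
Roots: {-6, -5, -1, 2}

Each tropical root is a break point of the lower envelope of the lines y = a_i + i · x (there are 5 lines, with slopes 0, 1, ..., 4). Only the lines that attain the minimum somewhere contribute to roots; other lines are dominated. Here the surviving (envelope) indices are i = 4, i = 3, i = 2, i = 1, i = 0.
Intersections between consecutive envelope lines give the roots: for adjacent envelope indices i < j the intersection is x = (a_i − a_j) / (j − i). Reading off the sorted break points: {-6, -5, -1, 2}.
Verification: at each break x_0, at least two indices attain the minimum of min_i(a_i + i · x_0).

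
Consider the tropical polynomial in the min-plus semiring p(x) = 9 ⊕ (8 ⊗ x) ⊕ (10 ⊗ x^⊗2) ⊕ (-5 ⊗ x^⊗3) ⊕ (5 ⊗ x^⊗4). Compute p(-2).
p(-2) = -11

A tropical monomial a ⊗ x^⊗i evaluates to a + i · x. Evaluating each term at x = -2:
  Term 0 contributes 9 + 0 · -2 = 9
  Term 1 contributes 8 + 1 · -2 = 6
  Term 2 contributes 10 + 2 · -2 = 6
  Term 3 contributes -5 + 3 · -2 = -11
  Term 4 contributes 5 + 4 · -2 = -3
p(-2) = ⊕ of these = min[9, 6, 6, -11, -3] = -11.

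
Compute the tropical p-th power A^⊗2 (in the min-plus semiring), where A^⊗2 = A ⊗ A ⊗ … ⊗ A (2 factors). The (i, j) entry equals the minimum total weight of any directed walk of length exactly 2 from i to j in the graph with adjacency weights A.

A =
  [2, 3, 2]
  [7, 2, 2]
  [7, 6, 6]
A^⊗2 =
  [4, 5, 4]
  [9, 4, 4]
  [9, 8, 8]

Each entry (A^⊗2)_ij equals the minimum over all length-2 walks i = v_0 → v_1 → … → v_2 = j of Σ_t A[v_t][v_{t+1}]. For example, for (i, j) = (0, 2) we minimise over 3 possible intermediate vertex sequences; the minimum is 4, attained along the walk 0 → 0 → 2.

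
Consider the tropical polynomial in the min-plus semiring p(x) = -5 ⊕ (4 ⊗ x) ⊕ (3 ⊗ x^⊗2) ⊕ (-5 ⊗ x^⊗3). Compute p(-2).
p(-2) = -11

A tropical monomial a ⊗ x^⊗i evaluates to a + i · x. Evaluating each term at x = -2:
  Term 0 contributes -5 + 0 · -2 = -5
  Term 1 contributes 4 + 1 · -2 = 2
  Term 2 contributes 3 + 2 · -2 = -1
  Term 3 contributes -5 + 3 · -2 = -11
p(-2) = ⊕ of these = min[-5, 2, -1, -11] = -11.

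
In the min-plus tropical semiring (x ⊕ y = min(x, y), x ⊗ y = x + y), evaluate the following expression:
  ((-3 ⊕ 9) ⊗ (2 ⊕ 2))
((-3 ⊕ 9) ⊗ (2 ⊕ 2)) = -1

Expand innermost to outermost. Recall ⊕ takes the minimum of its arguments and ⊗ takes their sum. Working out the expression ((-3 ⊕ 9) ⊗ (2 ⊕ 2)) gives -1.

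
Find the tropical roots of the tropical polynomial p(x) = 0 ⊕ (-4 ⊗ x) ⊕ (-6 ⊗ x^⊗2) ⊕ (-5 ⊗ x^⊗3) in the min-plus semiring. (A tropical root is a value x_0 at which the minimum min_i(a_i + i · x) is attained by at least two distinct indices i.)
Roots: {-1, 2, 4}

Each tropical root is a break point of the lower envelope of the lines y = a_i + i · x (there are 4 lines, with slopes 0, 1, ..., 3). Only the lines that attain the minimum somewhere contribute to roots; other lines are dominated. Here the surviving (envelope) indices are i = 3, i = 2, i = 1, i = 0.
Intersections between consecutive envelope lines give the roots: for adjacent envelope indices i < j the intersection is x = (a_i − a_j) / (j − i). Reading off the sorted break points: {-1, 2, 4}.
Verification: at each break x_0, at least two indices attain the minimum of min_i(a_i + i · x_0).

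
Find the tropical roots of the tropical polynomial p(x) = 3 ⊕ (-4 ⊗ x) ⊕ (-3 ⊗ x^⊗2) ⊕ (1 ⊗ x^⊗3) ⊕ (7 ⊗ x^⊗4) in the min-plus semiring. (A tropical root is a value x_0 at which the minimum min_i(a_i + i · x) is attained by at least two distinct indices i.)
Roots: {-6, -4, -1, 7}

Each tropical root is a break point of the lower envelope of the lines y = a_i + i · x (there are 5 lines, with slopes 0, 1, ..., 4). Only the lines that attain the minimum somewhere contribute to roots; other lines are dominated. Here the surviving (envelope) indices are i = 4, i = 3, i = 2, i = 1, i = 0.
Intersections between consecutive envelope lines give the roots: for adjacent envelope indices i < j the intersection is x = (a_i − a_j) / (j − i). Reading off the sorted break points: {-6, -4, -1, 7}.
Verification: at each break x_0, at least two indices attain the minimum of min_i(a_i + i · x_0).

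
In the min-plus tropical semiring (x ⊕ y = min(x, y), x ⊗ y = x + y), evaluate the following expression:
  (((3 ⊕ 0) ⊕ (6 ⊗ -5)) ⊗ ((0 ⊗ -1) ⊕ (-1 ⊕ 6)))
(((3 ⊕ 0) ⊕ (6 ⊗ -5)) ⊗ ((0 ⊗ -1) ⊕ (-1 ⊕ 6))) = -1

Expand innermost to outermost. Recall ⊕ takes the minimum of its arguments and ⊗ takes their sum. Working out the expression (((3 ⊕ 0) ⊕ (6 ⊗ -5)) ⊗ ((0 ⊗ -1) ⊕ (-1 ⊕ 6))) gives -1.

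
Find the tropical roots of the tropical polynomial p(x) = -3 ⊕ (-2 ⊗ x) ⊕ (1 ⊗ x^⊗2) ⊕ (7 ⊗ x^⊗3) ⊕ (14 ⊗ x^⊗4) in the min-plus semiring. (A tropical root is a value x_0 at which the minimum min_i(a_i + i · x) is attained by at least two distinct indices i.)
Roots: {-7, -6, -3, -1}

Each tropical root is a break point of the lower envelope of the lines y = a_i + i · x (there are 5 lines, with slopes 0, 1, ..., 4). Only the lines that attain the minimum somewhere contribute to roots; other lines are dominated. Here the surviving (envelope) indices are i = 4, i = 3, i = 2, i = 1, i = 0.
Intersections between consecutive envelope lines give the roots: for adjacent envelope indices i < j the intersection is x = (a_i − a_j) / (j − i). Reading off the sorted break points: {-7, -6, -3, -1}.
Verification: at each break x_0, at least two indices attain the minimum of min_i(a_i + i · x_0).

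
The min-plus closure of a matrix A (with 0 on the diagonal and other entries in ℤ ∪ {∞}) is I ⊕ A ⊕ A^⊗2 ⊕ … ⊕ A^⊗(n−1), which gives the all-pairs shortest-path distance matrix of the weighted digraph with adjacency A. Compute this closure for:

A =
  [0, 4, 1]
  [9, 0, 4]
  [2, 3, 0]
Closure =
  [0, 4, 1]
  [6, 0, 4]
  [2, 3, 0]

This is the Floyd-Warshall all-pairs shortest-path computation. For each intermediate vertex k = 0, 1, …, 2, update dist[i][j] ← min(dist[i][j], dist[i][k] + dist[k][j]). The final matrix gives, for each (i, j), the minimum total weight of any directed path from i to j (possibly empty when i = j).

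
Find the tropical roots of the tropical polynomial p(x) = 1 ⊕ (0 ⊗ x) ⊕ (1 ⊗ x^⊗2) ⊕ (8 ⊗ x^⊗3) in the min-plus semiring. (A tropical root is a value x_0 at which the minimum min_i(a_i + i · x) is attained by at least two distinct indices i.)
Roots: {-7, -1, 1}

Each tropical root is a break point of the lower envelope of the lines y = a_i + i · x (there are 4 lines, with slopes 0, 1, ..., 3). Only the lines that attain the minimum somewhere contribute to roots; other lines are dominated. Here the surviving (envelope) indices are i = 3, i = 2, i = 1, i = 0.
Intersections between consecutive envelope lines give the roots: for adjacent envelope indices i < j the intersection is x = (a_i − a_j) / (j − i). Reading off the sorted break points: {-7, -1, 1}.
Verification: at each break x_0, at least two indices attain the minimum of min_i(a_i + i · x_0).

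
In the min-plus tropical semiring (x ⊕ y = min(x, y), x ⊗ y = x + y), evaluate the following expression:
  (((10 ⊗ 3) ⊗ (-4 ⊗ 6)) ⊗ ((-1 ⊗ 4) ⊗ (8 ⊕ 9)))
(((10 ⊗ 3) ⊗ (-4 ⊗ 6)) ⊗ ((-1 ⊗ 4) ⊗ (8 ⊕ 9))) = 26

Expand innermost to outermost. Recall ⊕ takes the minimum of its arguments and ⊗ takes their sum. Working out the expression (((10 ⊗ 3) ⊗ (-4 ⊗ 6)) ⊗ ((-1 ⊗ 4) ⊗ (8 ⊕ 9))) gives 26.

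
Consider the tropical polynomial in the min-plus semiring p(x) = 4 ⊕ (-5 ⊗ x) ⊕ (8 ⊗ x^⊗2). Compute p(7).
p(7) = 2

A tropical monomial a ⊗ x^⊗i evaluates to a + i · x. Evaluating each term at x = 7:
  Term 0 contributes 4 + 0 · 7 = 4
  Term 1 contributes -5 + 1 · 7 = 2
  Term 2 contributes 8 + 2 · 7 = 22
p(7) = ⊕ of these = min[4, 2, 22] = 2.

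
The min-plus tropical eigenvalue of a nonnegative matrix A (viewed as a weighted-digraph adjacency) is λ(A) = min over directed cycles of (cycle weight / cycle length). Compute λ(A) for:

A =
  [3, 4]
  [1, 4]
λ(A) = 5/2

Enumerate directed cycles and compute their means (weight / length). Sample:
  cycle 0 → 0: weight = 3, length = 1, mean = 3/1 ≈ 3.000
  cycle 1 → 1: weight = 4, length = 1, mean = 4/1 ≈ 4.000
  cycle 0 → 1 → 0: weight = 5, length = 2, mean = 5/2 ≈ 2.500
  cycle 1 → 0 → 1: weight = 5, length = 2, mean = 5/2 ≈ 2.500
Minimum mean = 2.500, attained e.g. along the cycle 0 → 1 → 0 with weight 5 and length 2. So λ(A) = 5/2 = 5/2.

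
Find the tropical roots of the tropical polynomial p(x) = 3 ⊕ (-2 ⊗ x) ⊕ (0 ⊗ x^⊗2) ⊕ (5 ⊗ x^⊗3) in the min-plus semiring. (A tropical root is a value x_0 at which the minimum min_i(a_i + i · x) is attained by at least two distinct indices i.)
Roots: {-5, -2, 5}

Each tropical root is a break point of the lower envelope of the lines y = a_i + i · x (there are 4 lines, with slopes 0, 1, ..., 3). Only the lines that attain the minimum somewhere contribute to roots; other lines are dominated. Here the surviving (envelope) indices are i = 3, i = 2, i = 1, i = 0.
Intersections between consecutive envelope lines give the roots: for adjacent envelope indices i < j the intersection is x = (a_i − a_j) / (j − i). Reading off the sorted break points: {-5, -2, 5}.
Verification: at each break x_0, at least two indices attain the minimum of min_i(a_i + i · x_0).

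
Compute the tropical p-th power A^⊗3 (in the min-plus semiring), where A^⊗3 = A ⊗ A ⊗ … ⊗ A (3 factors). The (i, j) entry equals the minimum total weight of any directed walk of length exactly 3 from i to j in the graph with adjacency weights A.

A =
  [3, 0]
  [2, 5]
A^⊗3 =
  [5, 2]
  [4, 5]

Each entry (A^⊗3)_ij equals the minimum over all length-3 walks i = v_0 → v_1 → … → v_3 = j of Σ_t A[v_t][v_{t+1}]. For example, for (i, j) = (0, 1) we minimise over 4 possible intermediate vertex sequences; the minimum is 2, attained along the walk 0 → 1 → 0 → 1.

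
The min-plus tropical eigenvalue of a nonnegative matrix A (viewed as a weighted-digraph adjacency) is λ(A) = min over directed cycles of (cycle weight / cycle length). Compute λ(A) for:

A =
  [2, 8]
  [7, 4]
λ(A) = 2

Enumerate directed cycles and compute their means (weight / length). Sample:
  cycle 0 → 0: weight = 2, length = 1, mean = 2/1 ≈ 2.000
  cycle 1 → 1: weight = 4, length = 1, mean = 4/1 ≈ 4.000
  cycle 0 → 1 → 0: weight = 15, length = 2, mean = 15/2 ≈ 7.500
  cycle 1 → 0 → 1: weight = 15, length = 2, mean = 15/2 ≈ 7.500
Minimum mean = 2.000, attained e.g. along the cycle 0 → 0 with weight 2 and length 1. So λ(A) = 2/1 = 2.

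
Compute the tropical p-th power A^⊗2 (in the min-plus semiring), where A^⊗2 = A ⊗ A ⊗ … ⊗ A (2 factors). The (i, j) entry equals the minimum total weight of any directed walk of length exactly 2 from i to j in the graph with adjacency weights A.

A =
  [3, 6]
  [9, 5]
A^⊗2 =
  [6, 9]
  [12, 10]

Each entry (A^⊗2)_ij equals the minimum over all length-2 walks i = v_0 → v_1 → … → v_2 = j of Σ_t A[v_t][v_{t+1}]. For example, for (i, j) = (0, 1) we minimise over 2 possible intermediate vertex sequences; the minimum is 9, attained along the walk 0 → 0 → 1.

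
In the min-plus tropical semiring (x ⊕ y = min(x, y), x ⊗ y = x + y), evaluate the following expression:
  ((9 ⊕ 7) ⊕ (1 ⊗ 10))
((9 ⊕ 7) ⊕ (1 ⊗ 10)) = 7

Expand innermost to outermost. Recall ⊕ takes the minimum of its arguments and ⊗ takes their sum. Working out the expression ((9 ⊕ 7) ⊕ (1 ⊗ 10)) gives 7.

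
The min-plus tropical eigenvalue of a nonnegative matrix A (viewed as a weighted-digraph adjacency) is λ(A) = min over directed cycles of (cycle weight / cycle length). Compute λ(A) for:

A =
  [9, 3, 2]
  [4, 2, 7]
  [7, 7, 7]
λ(A) = 2

Enumerate directed cycles and compute their means (weight / length). Sample:
  cycle 0 → 0: weight = 9, length = 1, mean = 9/1 ≈ 9.000
  cycle 1 → 1: weight = 2, length = 1, mean = 2/1 ≈ 2.000
  cycle 2 → 2: weight = 7, length = 1, mean = 7/1 ≈ 7.000
  cycle 0 → 1 → 0: weight = 7, length = 2, mean = 7/2 ≈ 3.500
  cycle 0 → 2 → 0: weight = 9, length = 2, mean = 9/2 ≈ 4.500
  cycle 1 → 0 → 1: weight = 7, length = 2, mean = 7/2 ≈ 3.500
Minimum mean = 2.000, attained e.g. along the cycle 1 → 1 with weight 2 and length 1. So λ(A) = 2/1 = 2.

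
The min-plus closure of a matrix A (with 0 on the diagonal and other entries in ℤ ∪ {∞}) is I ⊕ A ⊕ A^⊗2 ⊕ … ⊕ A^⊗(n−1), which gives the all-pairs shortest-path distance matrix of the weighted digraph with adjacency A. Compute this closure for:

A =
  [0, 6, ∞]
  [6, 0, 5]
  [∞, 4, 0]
Closure =
  [0, 6, 11]
  [6, 0, 5]
  [10, 4, 0]

This is the Floyd-Warshall all-pairs shortest-path computation. For each intermediate vertex k = 0, 1, …, 2, update dist[i][j] ← min(dist[i][j], dist[i][k] + dist[k][j]). The final matrix gives, for each (i, j), the minimum total weight of any directed path from i to j (possibly empty when i = j).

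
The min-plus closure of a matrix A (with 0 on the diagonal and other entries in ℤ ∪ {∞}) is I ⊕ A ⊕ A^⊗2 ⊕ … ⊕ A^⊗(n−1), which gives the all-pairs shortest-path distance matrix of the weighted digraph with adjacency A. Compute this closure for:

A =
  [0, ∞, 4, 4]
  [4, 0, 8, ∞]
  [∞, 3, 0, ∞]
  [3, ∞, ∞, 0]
Closure =
  [0, 7, 4, 4]
  [4, 0, 8, 8]
  [7, 3, 0, 11]
  [3, 10, 7, 0]

This is the Floyd-Warshall all-pairs shortest-path computation. For each intermediate vertex k = 0, 1, …, 3, update dist[i][j] ← min(dist[i][j], dist[i][k] + dist[k][j]). The final matrix gives, for each (i, j), the minimum total weight of any directed path from i to j (possibly empty when i = j).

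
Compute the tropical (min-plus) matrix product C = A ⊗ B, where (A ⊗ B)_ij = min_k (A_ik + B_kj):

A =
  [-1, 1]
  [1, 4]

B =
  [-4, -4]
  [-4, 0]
A ⊗ B =
  [-5, -5]
  [-3, -3]

Apply the min-plus product entry-by-entry:
  C[0][0] = min over k of (A[0][0] + B[0][0] = -1 + -4 = -5, A[0][1] + B[1][0] = 1 + -4 = -3) = -5 (attained at k = 0)
  C[0][1] = min over k of (A[0][0] + B[0][1] = -1 + -4 = -5, A[0][1] + B[1][1] = 1 + 0 = 1) = -5 (attained at k = 0)
  C[1][0] = min over k of (A[1][0] + B[0][0] = 1 + -4 = -3, A[1][1] + B[1][0] = 4 + -4 = 0) = -3 (attained at k = 0)
  C[1][1] = min over k of (A[1][0] + B[0][1] = 1 + -4 = -3, A[1][1] + B[1][1] = 4 + 0 = 4) = -3 (attained at k = 0)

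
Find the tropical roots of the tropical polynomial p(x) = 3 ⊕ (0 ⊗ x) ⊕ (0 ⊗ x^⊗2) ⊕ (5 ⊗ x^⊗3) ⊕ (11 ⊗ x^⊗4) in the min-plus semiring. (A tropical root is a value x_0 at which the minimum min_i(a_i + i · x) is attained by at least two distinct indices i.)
Roots: {-6, -5, 0, 3}

Each tropical root is a break point of the lower envelope of the lines y = a_i + i · x (there are 5 lines, with slopes 0, 1, ..., 4). Only the lines that attain the minimum somewhere contribute to roots; other lines are dominated. Here the surviving (envelope) indices are i = 4, i = 3, i = 2, i = 1, i = 0.
Intersections between consecutive envelope lines give the roots: for adjacent envelope indices i < j the intersection is x = (a_i − a_j) / (j − i). Reading off the sorted break points: {-6, -5, 0, 3}.
Verification: at each break x_0, at least two indices attain the minimum of min_i(a_i + i · x_0).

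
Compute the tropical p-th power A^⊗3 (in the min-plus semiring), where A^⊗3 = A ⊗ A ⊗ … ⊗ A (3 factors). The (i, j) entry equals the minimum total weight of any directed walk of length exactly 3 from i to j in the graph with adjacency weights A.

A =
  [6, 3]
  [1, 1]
A^⊗3 =
  [5, 5]
  [3, 3]

Each entry (A^⊗3)_ij equals the minimum over all length-3 walks i = v_0 → v_1 → … → v_3 = j of Σ_t A[v_t][v_{t+1}]. For example, for (i, j) = (0, 1) we minimise over 4 possible intermediate vertex sequences; the minimum is 5, attained along the walk 0 → 1 → 1 → 1.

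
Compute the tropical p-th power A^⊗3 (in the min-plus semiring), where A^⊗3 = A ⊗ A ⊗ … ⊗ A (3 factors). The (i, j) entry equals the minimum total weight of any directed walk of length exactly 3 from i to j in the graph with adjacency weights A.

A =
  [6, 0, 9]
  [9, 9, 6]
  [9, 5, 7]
A^⊗3 =
  [15, 9, 12]
  [18, 15, 15]
  [18, 14, 15]

Each entry (A^⊗3)_ij equals the minimum over all length-3 walks i = v_0 → v_1 → … → v_3 = j of Σ_t A[v_t][v_{t+1}]. For example, for (i, j) = (0, 2) we minimise over 9 possible intermediate vertex sequences; the minimum is 12, attained along the walk 0 → 0 → 1 → 2.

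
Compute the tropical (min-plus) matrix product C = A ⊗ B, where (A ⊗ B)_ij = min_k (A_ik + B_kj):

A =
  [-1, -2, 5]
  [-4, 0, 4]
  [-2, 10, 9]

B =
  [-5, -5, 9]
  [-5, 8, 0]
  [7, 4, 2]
A ⊗ B =
  [-7, -6, -2]
  [-9, -9, 0]
  [-7, -7, 7]

Apply the min-plus product entry-by-entry:
  C[0][0] = min over k of (A[0][0] + B[0][0] = -1 + -5 = -6, A[0][1] + B[1][0] = -2 + -5 = -7, A[0][2] + B[2][0] = 5 + 7 = 12) = -7 (attained at k = 1)
  C[0][1] = min over k of (A[0][0] + B[0][1] = -1 + -5 = -6, A[0][1] + B[1][1] = -2 + 8 = 6, A[0][2] + B[2][1] = 5 + 4 = 9) = -6 (attained at k = 0)
  C[0][2] = min over k of (A[0][0] + B[0][2] = -1 + 9 = 8, A[0][1] + B[1][2] = -2 + 0 = -2, A[0][2] + B[2][2] = 5 + 2 = 7) = -2 (attained at k = 1)
  C[1][0] = min over k of (A[1][0] + B[0][0] = -4 + -5 = -9, A[1][1] + B[1][0] = 0 + -5 = -5, A[1][2] + B[2][0] = 4 + 7 = 11) = -9 (attained at k = 0)
  C[1][1] = min over k of (A[1][0] + B[0][1] = -4 + -5 = -9, A[1][1] + B[1][1] = 0 + 8 = 8, A[1][2] + B[2][1] = 4 + 4 = 8) = -9 (attained at k = 0)
  C[1][2] = min over k of (A[1][0] + B[0][2] = -4 + 9 = 5, A[1][1] + B[1][2] = 0 + 0 = 0, A[1][2] + B[2][2] = 4 + 2 = 6) = 0 (attained at k = 1)
  C[2][0] = min over k of (A[2][0] + B[0][0] = -2 + -5 = -7, A[2][1] + B[1][0] = 10 + -5 = 5, A[2][2] + B[2][0] = 9 + 7 = 16) = -7 (attained at k = 0)
  C[2][1] = min over k of (A[2][0] + B[0][1] = -2 + -5 = -7, A[2][1] + B[1][1] = 10 + 8 = 18, A[2][2] + B[2][1] = 9 + 4 = 13) = -7 (attained at k = 0)
  C[2][2] = min over k of (A[2][0] + B[0][2] = -2 + 9 = 7, A[2][1] + B[1][2] = 10 + 0 = 10, A[2][2] + B[2][2] = 9 + 2 = 11) = 7 (attained at k = 0)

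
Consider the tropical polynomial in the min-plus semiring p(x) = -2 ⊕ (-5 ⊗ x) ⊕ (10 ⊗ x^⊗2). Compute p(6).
p(6) = -2

A tropical monomial a ⊗ x^⊗i evaluates to a + i · x. Evaluating each term at x = 6:
  Term 0 contributes -2 + 0 · 6 = -2
  Term 1 contributes -5 + 1 · 6 = 1
  Term 2 contributes 10 + 2 · 6 = 22
p(6) = ⊕ of these = min[-2, 1, 22] = -2.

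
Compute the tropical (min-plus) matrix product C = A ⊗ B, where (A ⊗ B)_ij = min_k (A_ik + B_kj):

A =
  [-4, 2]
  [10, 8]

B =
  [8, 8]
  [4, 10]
A ⊗ B =
  [4, 4]
  [12, 18]

Apply the min-plus product entry-by-entry:
  C[0][0] = min over k of (A[0][0] + B[0][0] = -4 + 8 = 4, A[0][1] + B[1][0] = 2 + 4 = 6) = 4 (attained at k = 0)
  C[0][1] = min over k of (A[0][0] + B[0][1] = -4 + 8 = 4, A[0][1] + B[1][1] = 2 + 10 = 12) = 4 (attained at k = 0)
  C[1][0] = min over k of (A[1][0] + B[0][0] = 10 + 8 = 18, A[1][1] + B[1][0] = 8 + 4 = 12) = 12 (attained at k = 1)
  C[1][1] = min over k of (A[1][0] + B[0][1] = 10 + 8 = 18, A[1][1] + B[1][1] = 8 + 10 = 18) = 18 (attained at k = 0)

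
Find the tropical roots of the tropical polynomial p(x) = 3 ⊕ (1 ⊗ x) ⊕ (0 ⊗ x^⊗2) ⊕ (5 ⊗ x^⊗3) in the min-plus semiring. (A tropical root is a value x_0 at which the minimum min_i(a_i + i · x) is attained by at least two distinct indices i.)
Roots: {-5, 1, 2}

Each tropical root is a break point of the lower envelope of the lines y = a_i + i · x (there are 4 lines, with slopes 0, 1, ..., 3). Only the lines that attain the minimum somewhere contribute to roots; other lines are dominated. Here the surviving (envelope) indices are i = 3, i = 2, i = 1, i = 0.
Intersections between consecutive envelope lines give the roots: for adjacent envelope indices i < j the intersection is x = (a_i − a_j) / (j − i). Reading off the sorted break points: {-5, 1, 2}.
Verification: at each break x_0, at least two indices attain the minimum of min_i(a_i + i · x_0).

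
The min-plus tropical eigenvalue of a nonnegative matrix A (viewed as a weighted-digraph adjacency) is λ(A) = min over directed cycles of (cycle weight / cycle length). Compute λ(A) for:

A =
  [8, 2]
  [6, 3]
λ(A) = 3

Enumerate directed cycles and compute their means (weight / length). Sample:
  cycle 0 → 0: weight = 8, length = 1, mean = 8/1 ≈ 8.000
  cycle 1 → 1: weight = 3, length = 1, mean = 3/1 ≈ 3.000
  cycle 0 → 1 → 0: weight = 8, length = 2, mean = 8/2 ≈ 4.000
  cycle 1 → 0 → 1: weight = 8, length = 2, mean = 8/2 ≈ 4.000
Minimum mean = 3.000, attained e.g. along the cycle 1 → 1 with weight 3 and length 1. So λ(A) = 3/1 = 3.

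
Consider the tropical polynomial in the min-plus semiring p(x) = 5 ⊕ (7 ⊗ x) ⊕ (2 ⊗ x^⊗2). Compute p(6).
p(6) = 5

A tropical monomial a ⊗ x^⊗i evaluates to a + i · x. Evaluating each term at x = 6:
  Term 0 contributes 5 + 0 · 6 = 5
  Term 1 contributes 7 + 1 · 6 = 13
  Term 2 contributes 2 + 2 · 6 = 14
p(6) = ⊕ of these = min[5, 13, 14] = 5.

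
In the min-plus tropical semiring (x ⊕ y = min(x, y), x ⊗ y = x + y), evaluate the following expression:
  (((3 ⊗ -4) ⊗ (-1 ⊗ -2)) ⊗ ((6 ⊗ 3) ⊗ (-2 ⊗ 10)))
(((3 ⊗ -4) ⊗ (-1 ⊗ -2)) ⊗ ((6 ⊗ 3) ⊗ (-2 ⊗ 10))) = 13

Expand innermost to outermost. Recall ⊕ takes the minimum of its arguments and ⊗ takes their sum. Working out the expression (((3 ⊗ -4) ⊗ (-1 ⊗ -2)) ⊗ ((6 ⊗ 3) ⊗ (-2 ⊗ 10))) gives 13.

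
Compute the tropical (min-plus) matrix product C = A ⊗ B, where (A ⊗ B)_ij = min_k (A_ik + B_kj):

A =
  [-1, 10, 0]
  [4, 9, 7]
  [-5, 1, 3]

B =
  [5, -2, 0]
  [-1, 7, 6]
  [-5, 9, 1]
A ⊗ B =
  [-5, -3, -1]
  [2, 2, 4]
  [-2, -7, -5]

Apply the min-plus product entry-by-entry:
  C[0][0] = min over k of (A[0][0] + B[0][0] = -1 + 5 = 4, A[0][1] + B[1][0] = 10 + -1 = 9, A[0][2] + B[2][0] = 0 + -5 = -5) = -5 (attained at k = 2)
  C[0][1] = min over k of (A[0][0] + B[0][1] = -1 + -2 = -3, A[0][1] + B[1][1] = 10 + 7 = 17, A[0][2] + B[2][1] = 0 + 9 = 9) = -3 (attained at k = 0)
  C[0][2] = min over k of (A[0][0] + B[0][2] = -1 + 0 = -1, A[0][1] + B[1][2] = 10 + 6 = 16, A[0][2] + B[2][2] = 0 + 1 = 1) = -1 (attained at k = 0)
  C[1][0] = min over k of (A[1][0] + B[0][0] = 4 + 5 = 9, A[1][1] + B[1][0] = 9 + -1 = 8, A[1][2] + B[2][0] = 7 + -5 = 2) = 2 (attained at k = 2)
  C[1][1] = min over k of (A[1][0] + B[0][1] = 4 + -2 = 2, A[1][1] + B[1][1] = 9 + 7 = 16, A[1][2] + B[2][1] = 7 + 9 = 16) = 2 (attained at k = 0)
  C[1][2] = min over k of (A[1][0] + B[0][2] = 4 + 0 = 4, A[1][1] + B[1][2] = 9 + 6 = 15, A[1][2] + B[2][2] = 7 + 1 = 8) = 4 (attained at k = 0)
  C[2][0] = min over k of (A[2][0] + B[0][0] = -5 + 5 = 0, A[2][1] + B[1][0] = 1 + -1 = 0, A[2][2] + B[2][0] = 3 + -5 = -2) = -2 (attained at k = 2)
  C[2][1] = min over k of (A[2][0] + B[0][1] = -5 + -2 = -7, A[2][1] + B[1][1] = 1 + 7 = 8, A[2][2] + B[2][1] = 3 + 9 = 12) = -7 (attained at k = 0)
  C[2][2] = min over k of (A[2][0] + B[0][2] = -5 + 0 = -5, A[2][1] + B[1][2] = 1 + 6 = 7, A[2][2] + B[2][2] = 3 + 1 = 4) = -5 (attained at k = 0)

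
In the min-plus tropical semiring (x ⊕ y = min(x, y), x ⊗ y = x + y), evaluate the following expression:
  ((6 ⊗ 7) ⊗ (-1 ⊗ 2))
((6 ⊗ 7) ⊗ (-1 ⊗ 2)) = 14

Expand innermost to outermost. Recall ⊕ takes the minimum of its arguments and ⊗ takes their sum. Working out the expression ((6 ⊗ 7) ⊗ (-1 ⊗ 2)) gives 14.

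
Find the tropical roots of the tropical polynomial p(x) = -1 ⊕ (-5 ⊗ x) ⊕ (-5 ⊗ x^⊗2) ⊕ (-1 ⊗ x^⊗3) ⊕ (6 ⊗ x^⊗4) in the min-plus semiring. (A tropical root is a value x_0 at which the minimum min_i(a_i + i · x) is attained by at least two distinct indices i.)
Roots: {-7, -4, 0, 4}

Each tropical root is a break point of the lower envelope of the lines y = a_i + i · x (there are 5 lines, with slopes 0, 1, ..., 4). Only the lines that attain the minimum somewhere contribute to roots; other lines are dominated. Here the surviving (envelope) indices are i = 4, i = 3, i = 2, i = 1, i = 0.
Intersections between consecutive envelope lines give the roots: for adjacent envelope indices i < j the intersection is x = (a_i − a_j) / (j − i). Reading off the sorted break points: {-7, -4, 0, 4}.
Verification: at each break x_0, at least two indices attain the minimum of min_i(a_i + i · x_0).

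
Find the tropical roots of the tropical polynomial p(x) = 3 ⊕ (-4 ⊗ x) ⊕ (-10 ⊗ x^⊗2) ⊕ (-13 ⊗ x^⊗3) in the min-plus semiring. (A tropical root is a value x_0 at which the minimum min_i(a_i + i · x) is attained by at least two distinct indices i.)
Roots: {3, 6, 7}

Each tropical root is a break point of the lower envelope of the lines y = a_i + i · x (there are 4 lines, with slopes 0, 1, ..., 3). Only the lines that attain the minimum somewhere contribute to roots; other lines are dominated. Here the surviving (envelope) indices are i = 3, i = 2, i = 1, i = 0.
Intersections between consecutive envelope lines give the roots: for adjacent envelope indices i < j the intersection is x = (a_i − a_j) / (j − i). Reading off the sorted break points: {3, 6, 7}.
Verification: at each break x_0, at least two indices attain the minimum of min_i(a_i + i · x_0).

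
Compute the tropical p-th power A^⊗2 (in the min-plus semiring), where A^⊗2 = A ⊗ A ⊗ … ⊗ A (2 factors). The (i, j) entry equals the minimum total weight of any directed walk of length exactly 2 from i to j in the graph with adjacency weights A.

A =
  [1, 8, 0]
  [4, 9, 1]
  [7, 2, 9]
A^⊗2 =
  [2, 2, 1]
  [5, 3, 4]
  [6, 11, 3]

Each entry (A^⊗2)_ij equals the minimum over all length-2 walks i = v_0 → v_1 → … → v_2 = j of Σ_t A[v_t][v_{t+1}]. For example, for (i, j) = (0, 2) we minimise over 3 possible intermediate vertex sequences; the minimum is 1, attained along the walk 0 → 0 → 2.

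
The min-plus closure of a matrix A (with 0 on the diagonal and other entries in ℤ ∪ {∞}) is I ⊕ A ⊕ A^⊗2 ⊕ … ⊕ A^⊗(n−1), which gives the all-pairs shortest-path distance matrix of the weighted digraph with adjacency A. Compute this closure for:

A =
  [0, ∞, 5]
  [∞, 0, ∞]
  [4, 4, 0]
Closure =
  [0, 9, 5]
  [∞, 0, ∞]
  [4, 4, 0]

This is the Floyd-Warshall all-pairs shortest-path computation. For each intermediate vertex k = 0, 1, …, 2, update dist[i][j] ← min(dist[i][j], dist[i][k] + dist[k][j]). The final matrix gives, for each (i, j), the minimum total weight of any directed path from i to j (possibly empty when i = j).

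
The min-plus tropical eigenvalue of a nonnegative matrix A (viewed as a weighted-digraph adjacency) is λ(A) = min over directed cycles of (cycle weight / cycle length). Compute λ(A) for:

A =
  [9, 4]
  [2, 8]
λ(A) = 3

Enumerate directed cycles and compute their means (weight / length). Sample:
  cycle 0 → 0: weight = 9, length = 1, mean = 9/1 ≈ 9.000
  cycle 1 → 1: weight = 8, length = 1, mean = 8/1 ≈ 8.000
  cycle 0 → 1 → 0: weight = 6, length = 2, mean = 6/2 ≈ 3.000
  cycle 1 → 0 → 1: weight = 6, length = 2, mean = 6/2 ≈ 3.000
Minimum mean = 3.000, attained e.g. along the cycle 0 → 1 → 0 with weight 6 and length 2. So λ(A) = 6/2 = 3.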